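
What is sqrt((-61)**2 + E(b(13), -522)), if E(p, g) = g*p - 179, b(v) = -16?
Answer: sqrt(11894) ≈ 109.06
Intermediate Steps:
E(p, g) = -179 + g*p
sqrt((-61)**2 + E(b(13), -522)) = sqrt((-61)**2 + (-179 - 522*(-16))) = sqrt(3721 + (-179 + 8352)) = sqrt(3721 + 8173) = sqrt(11894)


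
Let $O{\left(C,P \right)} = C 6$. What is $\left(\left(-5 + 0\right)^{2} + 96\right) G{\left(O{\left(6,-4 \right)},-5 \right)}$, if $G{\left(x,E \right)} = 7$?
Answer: $847$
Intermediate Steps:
$O{\left(C,P \right)} = 6 C$
$\left(\left(-5 + 0\right)^{2} + 96\right) G{\left(O{\left(6,-4 \right)},-5 \right)} = \left(\left(-5 + 0\right)^{2} + 96\right) 7 = \left(\left(-5\right)^{2} + 96\right) 7 = \left(25 + 96\right) 7 = 121 \cdot 7 = 847$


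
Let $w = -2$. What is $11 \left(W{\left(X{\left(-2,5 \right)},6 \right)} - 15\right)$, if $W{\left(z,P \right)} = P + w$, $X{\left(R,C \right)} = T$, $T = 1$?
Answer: $-121$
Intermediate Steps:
$X{\left(R,C \right)} = 1$
$W{\left(z,P \right)} = -2 + P$ ($W{\left(z,P \right)} = P - 2 = -2 + P$)
$11 \left(W{\left(X{\left(-2,5 \right)},6 \right)} - 15\right) = 11 \left(\left(-2 + 6\right) - 15\right) = 11 \left(4 - 15\right) = 11 \left(-11\right) = -121$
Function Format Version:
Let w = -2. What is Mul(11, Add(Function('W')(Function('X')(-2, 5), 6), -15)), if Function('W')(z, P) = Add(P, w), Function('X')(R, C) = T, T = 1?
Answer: -121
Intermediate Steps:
Function('X')(R, C) = 1
Function('W')(z, P) = Add(-2, P) (Function('W')(z, P) = Add(P, -2) = Add(-2, P))
Mul(11, Add(Function('W')(Function('X')(-2, 5), 6), -15)) = Mul(11, Add(Add(-2, 6), -15)) = Mul(11, Add(4, -15)) = Mul(11, -11) = -121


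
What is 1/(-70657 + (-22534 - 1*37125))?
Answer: -1/130316 ≈ -7.6737e-6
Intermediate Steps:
1/(-70657 + (-22534 - 1*37125)) = 1/(-70657 + (-22534 - 37125)) = 1/(-70657 - 59659) = 1/(-130316) = -1/130316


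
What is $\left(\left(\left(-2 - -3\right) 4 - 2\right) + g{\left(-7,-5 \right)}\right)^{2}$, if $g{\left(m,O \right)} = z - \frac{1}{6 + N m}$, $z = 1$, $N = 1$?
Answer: $16$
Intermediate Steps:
$g{\left(m,O \right)} = 1 - \frac{1}{6 + m}$ ($g{\left(m,O \right)} = 1 - \frac{1}{6 + 1 m} = 1 - \frac{1}{6 + m}$)
$\left(\left(\left(-2 - -3\right) 4 - 2\right) + g{\left(-7,-5 \right)}\right)^{2} = \left(\left(\left(-2 - -3\right) 4 - 2\right) + \frac{5 - 7}{6 - 7}\right)^{2} = \left(\left(\left(-2 + 3\right) 4 - 2\right) + \frac{1}{-1} \left(-2\right)\right)^{2} = \left(\left(1 \cdot 4 - 2\right) - -2\right)^{2} = \left(\left(4 - 2\right) + 2\right)^{2} = \left(2 + 2\right)^{2} = 4^{2} = 16$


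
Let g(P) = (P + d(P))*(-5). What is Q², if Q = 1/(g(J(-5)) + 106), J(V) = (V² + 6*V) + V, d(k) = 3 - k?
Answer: 1/8281 ≈ 0.00012076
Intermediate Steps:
J(V) = V² + 7*V
g(P) = -15 (g(P) = (P + (3 - P))*(-5) = 3*(-5) = -15)
Q = 1/91 (Q = 1/(-15 + 106) = 1/91 ≈ 0.010989)
Q² = (1/91)² = 1/8281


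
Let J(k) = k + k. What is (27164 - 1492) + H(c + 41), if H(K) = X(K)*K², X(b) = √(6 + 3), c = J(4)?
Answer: 32875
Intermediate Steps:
J(k) = 2*k
c = 8 (c = 2*4 = 8)
X(b) = 3 (X(b) = √9 = 3)
H(K) = 3*K²
(27164 - 1492) + H(c + 41) = (27164 - 1492) + 3*(8 + 41)² = 25672 + 3*49² = 25672 + 3*2401 = 25672 + 7203 = 32875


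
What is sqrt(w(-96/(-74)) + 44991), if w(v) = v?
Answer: sqrt(61594455)/37 ≈ 212.11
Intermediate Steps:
sqrt(w(-96/(-74)) + 44991) = sqrt(-96/(-74) + 44991) = sqrt(-96*(-1/74) + 44991) = sqrt(48/37 + 44991) = sqrt(1664715/37) = sqrt(61594455)/37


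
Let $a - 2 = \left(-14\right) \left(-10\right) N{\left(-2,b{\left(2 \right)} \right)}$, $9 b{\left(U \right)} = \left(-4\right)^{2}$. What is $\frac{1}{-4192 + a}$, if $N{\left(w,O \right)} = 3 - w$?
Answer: $- \frac{1}{3490} \approx -0.00028653$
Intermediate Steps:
$b{\left(U \right)} = \frac{16}{9}$ ($b{\left(U \right)} = \frac{\left(-4\right)^{2}}{9} = \frac{1}{9} \cdot 16 = \frac{16}{9}$)
$a = 702$ ($a = 2 + \left(-14\right) \left(-10\right) \left(3 - -2\right) = 2 + 140 \left(3 + 2\right) = 2 + 140 \cdot 5 = 2 + 700 = 702$)
$\frac{1}{-4192 + a} = \frac{1}{-4192 + 702} = \frac{1}{-3490} = - \frac{1}{3490}$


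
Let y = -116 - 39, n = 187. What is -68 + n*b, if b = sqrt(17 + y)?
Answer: -68 + 187*I*sqrt(138) ≈ -68.0 + 2196.8*I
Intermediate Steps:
y = -155
b = I*sqrt(138) (b = sqrt(17 - 155) = sqrt(-138) = I*sqrt(138) ≈ 11.747*I)
-68 + n*b = -68 + 187*(I*sqrt(138)) = -68 + 187*I*sqrt(138)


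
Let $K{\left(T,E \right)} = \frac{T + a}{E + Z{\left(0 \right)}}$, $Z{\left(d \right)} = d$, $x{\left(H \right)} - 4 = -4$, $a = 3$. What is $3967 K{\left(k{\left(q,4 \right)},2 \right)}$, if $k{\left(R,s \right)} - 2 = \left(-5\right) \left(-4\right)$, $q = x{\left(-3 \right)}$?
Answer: $\frac{99175}{2} \approx 49588.0$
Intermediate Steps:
$x{\left(H \right)} = 0$ ($x{\left(H \right)} = 4 - 4 = 0$)
$q = 0$
$k{\left(R,s \right)} = 22$ ($k{\left(R,s \right)} = 2 - -20 = 2 + 20 = 22$)
$K{\left(T,E \right)} = \frac{3 + T}{E}$ ($K{\left(T,E \right)} = \frac{T + 3}{E + 0} = \frac{3 + T}{E}$)
$3967 K{\left(k{\left(q,4 \right)},2 \right)} = 3967 \frac{3 + 22}{2} = 3967 \cdot \frac{1}{2} \cdot 25 = 3967 \cdot \frac{25}{2} = \frac{99175}{2}$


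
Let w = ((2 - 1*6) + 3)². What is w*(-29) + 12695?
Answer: 12666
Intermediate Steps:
w = 1 (w = ((2 - 6) + 3)² = (-4 + 3)² = (-1)² = 1)
w*(-29) + 12695 = 1*(-29) + 12695 = -29 + 12695 = 12666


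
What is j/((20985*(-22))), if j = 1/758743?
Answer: -1/350288880810 ≈ -2.8548e-12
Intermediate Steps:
j = 1/758743 ≈ 1.3180e-6
j/((20985*(-22))) = 1/(758743*((20985*(-22)))) = (1/758743)/(-461670) = (1/758743)*(-1/461670) = -1/350288880810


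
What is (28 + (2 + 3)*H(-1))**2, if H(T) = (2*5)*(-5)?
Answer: 49284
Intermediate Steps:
H(T) = -50 (H(T) = 10*(-5) = -50)
(28 + (2 + 3)*H(-1))**2 = (28 + (2 + 3)*(-50))**2 = (28 + 5*(-50))**2 = (28 - 250)**2 = (-222)**2 = 49284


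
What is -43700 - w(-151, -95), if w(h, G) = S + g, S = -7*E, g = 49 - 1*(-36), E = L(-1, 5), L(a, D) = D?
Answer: -43750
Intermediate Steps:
E = 5
g = 85 (g = 49 + 36 = 85)
S = -35 (S = -7*5 = -35)
w(h, G) = 50 (w(h, G) = -35 + 85 = 50)
-43700 - w(-151, -95) = -43700 - 1*50 = -43700 - 50 = -43750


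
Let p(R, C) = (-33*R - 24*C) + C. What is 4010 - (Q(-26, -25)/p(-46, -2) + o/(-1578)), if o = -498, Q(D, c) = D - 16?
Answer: 824661277/205666 ≈ 4009.7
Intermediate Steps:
Q(D, c) = -16 + D
p(R, C) = -33*R - 23*C
4010 - (Q(-26, -25)/p(-46, -2) + o/(-1578)) = 4010 - ((-16 - 26)/(-33*(-46) - 23*(-2)) - 498/(-1578)) = 4010 - (-42/(1518 + 46) - 498*(-1/1578)) = 4010 - (-42/1564 + 83/263) = 4010 - (-42*1/1564 + 83/263) = 4010 - (-21/782 + 83/263) = 4010 - 1*59383/205666 = 4010 - 59383/205666 = 824661277/205666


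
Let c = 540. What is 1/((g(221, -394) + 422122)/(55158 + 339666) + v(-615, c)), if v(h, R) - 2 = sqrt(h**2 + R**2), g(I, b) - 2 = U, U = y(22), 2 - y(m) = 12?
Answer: -119608179972/26103716384588639 + 584572466160*sqrt(2977)/26103716384588639 ≈ 0.0012173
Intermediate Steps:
y(m) = -10 (y(m) = 2 - 1*12 = 2 - 12 = -10)
U = -10
g(I, b) = -8 (g(I, b) = 2 - 10 = -8)
v(h, R) = 2 + sqrt(R**2 + h**2) (v(h, R) = 2 + sqrt(h**2 + R**2) = 2 + sqrt(R**2 + h**2))
1/((g(221, -394) + 422122)/(55158 + 339666) + v(-615, c)) = 1/((-8 + 422122)/(55158 + 339666) + (2 + sqrt(540**2 + (-615)**2))) = 1/(422114/394824 + (2 + sqrt(291600 + 378225))) = 1/(422114*(1/394824) + (2 + sqrt(669825))) = 1/(211057/197412 + (2 + 15*sqrt(2977))) = 1/(605881/197412 + 15*sqrt(2977))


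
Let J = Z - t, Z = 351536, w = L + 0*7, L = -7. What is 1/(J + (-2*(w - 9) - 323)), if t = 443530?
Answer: -1/92285 ≈ -1.0836e-5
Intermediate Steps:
w = -7 (w = -7 + 0*7 = -7 + 0 = -7)
J = -91994 (J = 351536 - 1*443530 = 351536 - 443530 = -91994)
1/(J + (-2*(w - 9) - 323)) = 1/(-91994 + (-2*(-7 - 9) - 323)) = 1/(-91994 + (-2*(-16) - 323)) = 1/(-91994 + (32 - 323)) = 1/(-91994 - 291) = 1/(-92285) = -1/92285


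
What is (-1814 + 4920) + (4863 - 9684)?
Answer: -1715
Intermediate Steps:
(-1814 + 4920) + (4863 - 9684) = 3106 - 4821 = -1715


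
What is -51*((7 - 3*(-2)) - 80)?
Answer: 3417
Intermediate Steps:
-51*((7 - 3*(-2)) - 80) = -51*((7 + 6) - 80) = -51*(13 - 80) = -51*(-67) = 3417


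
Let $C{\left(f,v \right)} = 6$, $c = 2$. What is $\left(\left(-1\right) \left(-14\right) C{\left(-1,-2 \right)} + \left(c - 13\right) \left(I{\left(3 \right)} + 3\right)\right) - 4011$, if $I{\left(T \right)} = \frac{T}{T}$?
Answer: $-3971$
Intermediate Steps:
$I{\left(T \right)} = 1$
$\left(\left(-1\right) \left(-14\right) C{\left(-1,-2 \right)} + \left(c - 13\right) \left(I{\left(3 \right)} + 3\right)\right) - 4011 = \left(\left(-1\right) \left(-14\right) 6 + \left(2 - 13\right) \left(1 + 3\right)\right) - 4011 = \left(14 \cdot 6 - 44\right) - 4011 = \left(84 - 44\right) - 4011 = 40 - 4011 = -3971$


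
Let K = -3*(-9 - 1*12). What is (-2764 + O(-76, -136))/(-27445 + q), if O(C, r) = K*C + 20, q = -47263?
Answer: 1883/18677 ≈ 0.10082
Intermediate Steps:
K = 63 (K = -3*(-9 - 12) = -3*(-21) = 63)
O(C, r) = 20 + 63*C (O(C, r) = 63*C + 20 = 20 + 63*C)
(-2764 + O(-76, -136))/(-27445 + q) = (-2764 + (20 + 63*(-76)))/(-27445 - 47263) = (-2764 + (20 - 4788))/(-74708) = (-2764 - 4768)*(-1/74708) = -7532*(-1/74708) = 1883/18677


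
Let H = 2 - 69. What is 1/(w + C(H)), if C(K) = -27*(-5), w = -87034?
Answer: -1/86899 ≈ -1.1508e-5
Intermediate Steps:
H = -67
C(K) = 135
1/(w + C(H)) = 1/(-87034 + 135) = 1/(-86899) = -1/86899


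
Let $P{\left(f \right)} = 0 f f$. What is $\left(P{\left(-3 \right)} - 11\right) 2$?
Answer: $-22$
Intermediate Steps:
$P{\left(f \right)} = 0$ ($P{\left(f \right)} = 0 f = 0$)
$\left(P{\left(-3 \right)} - 11\right) 2 = \left(0 - 11\right) 2 = \left(-11\right) 2 = -22$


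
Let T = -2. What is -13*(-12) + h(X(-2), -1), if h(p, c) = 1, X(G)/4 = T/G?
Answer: 157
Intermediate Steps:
X(G) = -8/G (X(G) = 4*(-2/G) = -8/G)
-13*(-12) + h(X(-2), -1) = -13*(-12) + 1 = 156 + 1 = 157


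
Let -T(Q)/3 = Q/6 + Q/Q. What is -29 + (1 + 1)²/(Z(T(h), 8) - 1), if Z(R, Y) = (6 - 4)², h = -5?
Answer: -83/3 ≈ -27.667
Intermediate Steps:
T(Q) = -3 - Q/2 (T(Q) = -3*(Q/6 + Q/Q) = -3*(Q*(⅙) + 1) = -3*(Q/6 + 1) = -3*(1 + Q/6) = -3 - Q/2)
Z(R, Y) = 4 (Z(R, Y) = 2² = 4)
-29 + (1 + 1)²/(Z(T(h), 8) - 1) = -29 + (1 + 1)²/(4 - 1) = -29 + 2²/3 = -29 + 4*(⅓) = -29 + 4/3 = -83/3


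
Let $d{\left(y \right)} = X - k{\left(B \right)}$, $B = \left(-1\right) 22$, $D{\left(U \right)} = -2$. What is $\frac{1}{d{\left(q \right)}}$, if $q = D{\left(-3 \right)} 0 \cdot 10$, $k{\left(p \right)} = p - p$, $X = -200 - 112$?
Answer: $- \frac{1}{312} \approx -0.0032051$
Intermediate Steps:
$X = -312$
$B = -22$
$k{\left(p \right)} = 0$
$q = 0$ ($q = \left(-2\right) 0 \cdot 10 = 0 \cdot 10 = 0$)
$d{\left(y \right)} = -312$ ($d{\left(y \right)} = -312 - 0 = -312 + 0 = -312$)
$\frac{1}{d{\left(q \right)}} = \frac{1}{-312} = - \frac{1}{312}$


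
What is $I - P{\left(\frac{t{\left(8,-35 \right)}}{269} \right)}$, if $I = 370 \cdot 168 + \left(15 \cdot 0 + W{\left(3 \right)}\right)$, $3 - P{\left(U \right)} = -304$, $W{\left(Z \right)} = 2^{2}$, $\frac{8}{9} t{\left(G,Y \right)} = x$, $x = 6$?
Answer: $61857$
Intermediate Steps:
$t{\left(G,Y \right)} = \frac{27}{4}$ ($t{\left(G,Y \right)} = \frac{9}{8} \cdot 6 = \frac{27}{4}$)
$W{\left(Z \right)} = 4$
$P{\left(U \right)} = 307$ ($P{\left(U \right)} = 3 - -304 = 3 + 304 = 307$)
$I = 62164$ ($I = 370 \cdot 168 + \left(15 \cdot 0 + 4\right) = 62160 + \left(0 + 4\right) = 62160 + 4 = 62164$)
$I - P{\left(\frac{t{\left(8,-35 \right)}}{269} \right)} = 62164 - 307 = 61857$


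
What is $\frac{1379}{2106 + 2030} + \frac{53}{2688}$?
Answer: $\frac{490745}{1389696} \approx 0.35313$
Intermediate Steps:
$\frac{1379}{2106 + 2030} + \frac{53}{2688} = \frac{1379}{4136} + 53 \cdot \frac{1}{2688} = 1379 \cdot \frac{1}{4136} + \frac{53}{2688} = \frac{1379}{4136} + \frac{53}{2688} = \frac{490745}{1389696}$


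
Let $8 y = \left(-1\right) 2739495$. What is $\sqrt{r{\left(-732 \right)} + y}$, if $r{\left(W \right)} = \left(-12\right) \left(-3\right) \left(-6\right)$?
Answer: $\frac{i \sqrt{5482446}}{4} \approx 585.37 i$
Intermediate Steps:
$r{\left(W \right)} = -216$ ($r{\left(W \right)} = 36 \left(-6\right) = -216$)
$y = - \frac{2739495}{8}$ ($y = \frac{\left(-1\right) 2739495}{8} = \frac{1}{8} \left(-2739495\right) = - \frac{2739495}{8} \approx -3.4244 \cdot 10^{5}$)
$\sqrt{r{\left(-732 \right)} + y} = \sqrt{-216 - \frac{2739495}{8}} = \sqrt{- \frac{2741223}{8}} = \frac{i \sqrt{5482446}}{4}$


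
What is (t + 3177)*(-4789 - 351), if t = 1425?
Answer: -23654280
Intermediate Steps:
(t + 3177)*(-4789 - 351) = (1425 + 3177)*(-4789 - 351) = 4602*(-5140) = -23654280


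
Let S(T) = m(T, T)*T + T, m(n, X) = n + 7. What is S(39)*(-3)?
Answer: -5499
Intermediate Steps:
m(n, X) = 7 + n
S(T) = T + T*(7 + T) (S(T) = (7 + T)*T + T = T*(7 + T) + T = T + T*(7 + T))
S(39)*(-3) = (39*(8 + 39))*(-3) = (39*47)*(-3) = 1833*(-3) = -5499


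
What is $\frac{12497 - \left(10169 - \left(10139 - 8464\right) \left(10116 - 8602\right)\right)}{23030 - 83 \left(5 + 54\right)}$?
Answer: $\frac{2538278}{18133} \approx 139.98$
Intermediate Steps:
$\frac{12497 - \left(10169 - \left(10139 - 8464\right) \left(10116 - 8602\right)\right)}{23030 - 83 \left(5 + 54\right)} = \frac{12497 + \left(1675 \cdot 1514 - 10169\right)}{23030 - 4897} = \frac{12497 + \left(2535950 - 10169\right)}{23030 - 4897} = \frac{12497 + 2525781}{18133} = 2538278 \cdot \frac{1}{18133} = \frac{2538278}{18133}$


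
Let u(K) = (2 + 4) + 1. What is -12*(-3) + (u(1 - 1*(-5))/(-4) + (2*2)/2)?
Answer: 145/4 ≈ 36.250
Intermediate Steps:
u(K) = 7 (u(K) = 6 + 1 = 7)
-12*(-3) + (u(1 - 1*(-5))/(-4) + (2*2)/2) = -12*(-3) + (7/(-4) + (2*2)/2) = 36 + (7*(-¼) + 4*(½)) = 36 + (-7/4 + 2) = 36 + ¼ = 145/4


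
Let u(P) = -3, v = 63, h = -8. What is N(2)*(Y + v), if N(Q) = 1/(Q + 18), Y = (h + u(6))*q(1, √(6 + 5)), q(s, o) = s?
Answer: 13/5 ≈ 2.6000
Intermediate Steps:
Y = -11 (Y = (-8 - 3)*1 = -11*1 = -11)
N(Q) = 1/(18 + Q)
N(2)*(Y + v) = (-11 + 63)/(18 + 2) = 52/20 = (1/20)*52 = 13/5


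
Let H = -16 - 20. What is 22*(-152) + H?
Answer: -3380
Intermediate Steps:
H = -36
22*(-152) + H = 22*(-152) - 36 = -3344 - 36 = -3380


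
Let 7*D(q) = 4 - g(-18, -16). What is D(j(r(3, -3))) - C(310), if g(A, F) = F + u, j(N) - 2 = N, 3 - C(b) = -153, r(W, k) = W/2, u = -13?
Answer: -1059/7 ≈ -151.29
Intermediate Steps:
r(W, k) = W/2 (r(W, k) = W*(½) = W/2)
C(b) = 156 (C(b) = 3 - 1*(-153) = 3 + 153 = 156)
j(N) = 2 + N
g(A, F) = -13 + F (g(A, F) = F - 13 = -13 + F)
D(q) = 33/7 (D(q) = (4 - (-13 - 16))/7 = (4 - 1*(-29))/7 = (4 + 29)/7 = (⅐)*33 = 33/7)
D(j(r(3, -3))) - C(310) = 33/7 - 1*156 = 33/7 - 156 = -1059/7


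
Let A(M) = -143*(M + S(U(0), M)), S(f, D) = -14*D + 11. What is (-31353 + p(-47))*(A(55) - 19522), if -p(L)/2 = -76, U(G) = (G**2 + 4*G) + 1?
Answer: -2531961150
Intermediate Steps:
U(G) = 1 + G**2 + 4*G
S(f, D) = 11 - 14*D
p(L) = 152 (p(L) = -2*(-76) = 152)
A(M) = -1573 + 1859*M (A(M) = -143*(M + (11 - 14*M)) = -143*(11 - 13*M) = -1573 + 1859*M)
(-31353 + p(-47))*(A(55) - 19522) = (-31353 + 152)*((-1573 + 1859*55) - 19522) = -31201*((-1573 + 102245) - 19522) = -31201*(100672 - 19522) = -31201*81150 = -2531961150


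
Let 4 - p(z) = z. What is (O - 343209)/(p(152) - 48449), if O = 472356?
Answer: -43049/16199 ≈ -2.6575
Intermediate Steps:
p(z) = 4 - z
(O - 343209)/(p(152) - 48449) = (472356 - 343209)/((4 - 1*152) - 48449) = 129147/((4 - 152) - 48449) = 129147/(-148 - 48449) = 129147/(-48597) = 129147*(-1/48597) = -43049/16199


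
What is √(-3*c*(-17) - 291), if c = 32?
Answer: 3*√149 ≈ 36.620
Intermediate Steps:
√(-3*c*(-17) - 291) = √(-3*32*(-17) - 291) = √(-96*(-17) - 291) = √(1632 - 291) = √1341 = 3*√149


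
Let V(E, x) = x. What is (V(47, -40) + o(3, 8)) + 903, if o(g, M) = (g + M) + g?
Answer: 877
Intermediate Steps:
o(g, M) = M + 2*g (o(g, M) = (M + g) + g = M + 2*g)
(V(47, -40) + o(3, 8)) + 903 = (-40 + (8 + 2*3)) + 903 = (-40 + (8 + 6)) + 903 = (-40 + 14) + 903 = -26 + 903 = 877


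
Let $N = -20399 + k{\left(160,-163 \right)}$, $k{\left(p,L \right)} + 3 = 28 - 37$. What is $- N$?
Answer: $20411$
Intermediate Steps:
$k{\left(p,L \right)} = -12$ ($k{\left(p,L \right)} = -3 + \left(28 - 37\right) = -3 - 9 = -12$)
$N = -20411$ ($N = -20399 - 12 = -20411$)
$- N = \left(-1\right) \left(-20411\right) = 20411$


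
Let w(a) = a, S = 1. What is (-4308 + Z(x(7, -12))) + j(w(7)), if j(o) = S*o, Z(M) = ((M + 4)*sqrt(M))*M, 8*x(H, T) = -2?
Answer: -4301 - 15*I/32 ≈ -4301.0 - 0.46875*I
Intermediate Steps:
x(H, T) = -1/4 (x(H, T) = (1/8)*(-2) = -1/4)
Z(M) = M**(3/2)*(4 + M) (Z(M) = ((4 + M)*sqrt(M))*M = (sqrt(M)*(4 + M))*M = M**(3/2)*(4 + M))
j(o) = o (j(o) = 1*o = o)
(-4308 + Z(x(7, -12))) + j(w(7)) = (-4308 + (-1/4)**(3/2)*(4 - 1/4)) + 7 = (-4308 - I/8*(15/4)) + 7 = (-4308 - 15*I/32) + 7 = -4301 - 15*I/32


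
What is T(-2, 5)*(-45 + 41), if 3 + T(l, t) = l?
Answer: 20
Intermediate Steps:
T(l, t) = -3 + l
T(-2, 5)*(-45 + 41) = (-3 - 2)*(-45 + 41) = -5*(-4) = 20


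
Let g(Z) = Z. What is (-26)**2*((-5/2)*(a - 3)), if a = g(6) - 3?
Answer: 0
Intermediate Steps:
a = 3 (a = 6 - 3 = 3)
(-26)**2*((-5/2)*(a - 3)) = (-26)**2*((-5/2)*(3 - 3)) = 676*(-5*1/2*0) = 676*(-5/2*0) = 676*0 = 0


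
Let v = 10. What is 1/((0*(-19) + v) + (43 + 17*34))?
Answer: 1/631 ≈ 0.0015848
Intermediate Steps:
1/((0*(-19) + v) + (43 + 17*34)) = 1/((0*(-19) + 10) + (43 + 17*34)) = 1/((0 + 10) + (43 + 578)) = 1/(10 + 621) = 1/631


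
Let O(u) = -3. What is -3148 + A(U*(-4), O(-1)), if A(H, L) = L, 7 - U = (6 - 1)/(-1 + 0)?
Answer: -3151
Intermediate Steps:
U = 12 (U = 7 - (6 - 1)/(-1 + 0) = 7 - 5/(-1) = 7 - 5*(-1) = 7 - 1*(-5) = 7 + 5 = 12)
-3148 + A(U*(-4), O(-1)) = -3148 - 3 = -3151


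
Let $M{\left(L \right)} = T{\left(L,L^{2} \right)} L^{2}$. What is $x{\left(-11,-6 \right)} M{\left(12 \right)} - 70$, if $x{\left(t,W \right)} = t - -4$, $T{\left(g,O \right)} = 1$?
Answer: $-1078$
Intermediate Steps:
$M{\left(L \right)} = L^{2}$ ($M{\left(L \right)} = 1 L^{2} = L^{2}$)
$x{\left(t,W \right)} = 4 + t$ ($x{\left(t,W \right)} = t + 4 = 4 + t$)
$x{\left(-11,-6 \right)} M{\left(12 \right)} - 70 = \left(4 - 11\right) 12^{2} - 70 = \left(-7\right) 144 - 70 = -1008 - 70 = -1078$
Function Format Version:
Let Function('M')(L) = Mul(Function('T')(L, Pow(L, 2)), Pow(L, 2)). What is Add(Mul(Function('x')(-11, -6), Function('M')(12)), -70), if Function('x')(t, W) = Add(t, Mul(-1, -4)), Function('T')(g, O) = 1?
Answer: -1078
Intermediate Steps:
Function('M')(L) = Pow(L, 2) (Function('M')(L) = Mul(1, Pow(L, 2)) = Pow(L, 2))
Function('x')(t, W) = Add(4, t) (Function('x')(t, W) = Add(t, 4) = Add(4, t))
Add(Mul(Function('x')(-11, -6), Function('M')(12)), -70) = Add(Mul(Add(4, -11), Pow(12, 2)), -70) = Add(Mul(-7, 144), -70) = Add(-1008, -70) = -1078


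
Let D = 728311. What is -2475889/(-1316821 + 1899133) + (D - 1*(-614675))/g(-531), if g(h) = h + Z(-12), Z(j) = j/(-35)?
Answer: -9139091637839/3605093592 ≈ -2535.1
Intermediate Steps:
Z(j) = -j/35 (Z(j) = j*(-1/35) = -j/35)
g(h) = 12/35 + h (g(h) = h - 1/35*(-12) = h + 12/35 = 12/35 + h)
-2475889/(-1316821 + 1899133) + (D - 1*(-614675))/g(-531) = -2475889/(-1316821 + 1899133) + (728311 - 1*(-614675))/(12/35 - 531) = -2475889/582312 + (728311 + 614675)/(-18573/35) = -2475889*1/582312 + 1342986*(-35/18573) = -2475889/582312 - 15668170/6191 = -9139091637839/3605093592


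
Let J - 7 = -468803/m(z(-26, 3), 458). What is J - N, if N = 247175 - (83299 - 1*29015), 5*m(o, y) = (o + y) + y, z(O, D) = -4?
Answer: -178254223/912 ≈ -1.9545e+5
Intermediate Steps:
m(o, y) = o/5 + 2*y/5 (m(o, y) = ((o + y) + y)/5 = (o + 2*y)/5 = o/5 + 2*y/5)
J = -2337631/912 (J = 7 - 468803/((⅕)*(-4) + (⅖)*458) = 7 - 468803/(-⅘ + 916/5) = 7 - 468803/912/5 = 7 - 468803*5/912 = 7 - 2344015/912 = -2337631/912 ≈ -2563.2)
N = 192891 (N = 247175 - (83299 - 29015) = 247175 - 1*54284 = 247175 - 54284 = 192891)
J - N = -2337631/912 - 1*192891 = -2337631/912 - 192891 = -178254223/912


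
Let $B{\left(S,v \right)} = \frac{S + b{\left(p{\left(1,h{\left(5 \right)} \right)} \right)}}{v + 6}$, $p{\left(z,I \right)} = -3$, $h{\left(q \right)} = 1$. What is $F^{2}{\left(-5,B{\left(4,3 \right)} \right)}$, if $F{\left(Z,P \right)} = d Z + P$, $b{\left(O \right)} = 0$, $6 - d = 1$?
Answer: $\frac{48841}{81} \approx 602.98$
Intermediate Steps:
$d = 5$ ($d = 6 - 1 = 5$)
$B{\left(S,v \right)} = \frac{S}{6 + v}$ ($B{\left(S,v \right)} = \frac{S + 0}{v + 6} = \frac{S}{6 + v}$)
$F{\left(Z,P \right)} = P + 5 Z$ ($F{\left(Z,P \right)} = 5 Z + P = P + 5 Z$)
$F^{2}{\left(-5,B{\left(4,3 \right)} \right)} = \left(\frac{4}{6 + 3} + 5 \left(-5\right)\right)^{2} = \left(\frac{4}{9} - 25\right)^{2} = \left(- \frac{221}{9}\right)^{2} = \frac{48841}{81}$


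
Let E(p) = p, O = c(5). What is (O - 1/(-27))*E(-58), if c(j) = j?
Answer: -7888/27 ≈ -292.15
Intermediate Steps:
O = 5
(O - 1/(-27))*E(-58) = (5 - 1/(-27))*(-58) = (5 - 1*(-1/27))*(-58) = (5 + 1/27)*(-58) = (136/27)*(-58) = -7888/27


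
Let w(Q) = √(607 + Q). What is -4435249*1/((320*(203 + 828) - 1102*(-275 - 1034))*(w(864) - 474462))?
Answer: 1052178555519/199500470551244087 + 4435249*√1471/399000941102488174 ≈ 5.2745e-6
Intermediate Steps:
-4435249*1/((320*(203 + 828) - 1102*(-275 - 1034))*(w(864) - 474462)) = -4435249*1/((√(607 + 864) - 474462)*(320*(203 + 828) - 1102*(-275 - 1034))) = -4435249*1/((√1471 - 474462)*(320*1031 - 1102*(-1309))) = -4435249*1/((-474462 + √1471)*(329920 + 1442518)) = -4435249*1/(1772438*(-474462 + √1471)) = -4435249/(-840954478356 + 1772438*√1471)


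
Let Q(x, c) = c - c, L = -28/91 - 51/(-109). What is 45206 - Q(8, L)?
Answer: 45206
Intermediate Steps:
L = 227/1417 (L = -28*1/91 - 51*(-1/109) = -4/13 + 51/109 = 227/1417 ≈ 0.16020)
Q(x, c) = 0
45206 - Q(8, L) = 45206 - 1*0 = 45206 + 0 = 45206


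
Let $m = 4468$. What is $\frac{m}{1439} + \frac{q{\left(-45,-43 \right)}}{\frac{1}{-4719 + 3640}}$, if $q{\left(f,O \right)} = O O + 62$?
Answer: $- \frac{2967168923}{1439} \approx -2.062 \cdot 10^{6}$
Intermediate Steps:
$q{\left(f,O \right)} = 62 + O^{2}$ ($q{\left(f,O \right)} = O^{2} + 62 = 62 + O^{2}$)
$\frac{m}{1439} + \frac{q{\left(-45,-43 \right)}}{\frac{1}{-4719 + 3640}} = \frac{4468}{1439} + \frac{62 + \left(-43\right)^{2}}{\frac{1}{-4719 + 3640}} = 4468 \cdot \frac{1}{1439} + \frac{62 + 1849}{\frac{1}{-1079}} = \frac{4468}{1439} + \frac{1911}{- \frac{1}{1079}} = \frac{4468}{1439} + 1911 \left(-1079\right) = \frac{4468}{1439} - 2061969 = - \frac{2967168923}{1439}$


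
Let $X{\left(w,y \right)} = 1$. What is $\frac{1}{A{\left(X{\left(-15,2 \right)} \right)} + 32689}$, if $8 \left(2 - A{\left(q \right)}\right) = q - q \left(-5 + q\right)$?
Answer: $\frac{8}{261523} \approx 3.059 \cdot 10^{-5}$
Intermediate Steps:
$A{\left(q \right)} = 2 - \frac{q}{8} + \frac{q \left(-5 + q\right)}{8}$ ($A{\left(q \right)} = 2 - \frac{q - q \left(-5 + q\right)}{8} = 2 + \left(- \frac{q}{8} + \frac{q \left(-5 + q\right)}{8}\right) = 2 - \frac{q}{8} + \frac{q \left(-5 + q\right)}{8}$)
$\frac{1}{A{\left(X{\left(-15,2 \right)} \right)} + 32689} = \frac{1}{\left(2 - \frac{3}{4} + \frac{1^{2}}{8}\right) + 32689} = \frac{1}{\left(2 - \frac{3}{4} + \frac{1}{8} \cdot 1\right) + 32689} = \frac{1}{\left(2 - \frac{3}{4} + \frac{1}{8}\right) + 32689} = \frac{1}{\frac{11}{8} + 32689} = \frac{1}{\frac{261523}{8}} = \frac{8}{261523}$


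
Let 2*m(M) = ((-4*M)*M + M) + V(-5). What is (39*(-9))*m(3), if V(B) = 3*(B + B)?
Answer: 22113/2 ≈ 11057.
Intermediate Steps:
V(B) = 6*B (V(B) = 3*(2*B) = 6*B)
m(M) = -15 + M/2 - 2*M² (m(M) = (((-4*M)*M + M) + 6*(-5))/2 = ((-4*M² + M) - 30)/2 = ((M - 4*M²) - 30)/2 = (-30 + M - 4*M²)/2 = -15 + M/2 - 2*M²)
(39*(-9))*m(3) = (39*(-9))*(-15 + (½)*3 - 2*3²) = -351*(-15 + 3/2 - 2*9) = -351*(-15 + 3/2 - 18) = -351*(-63/2) = 22113/2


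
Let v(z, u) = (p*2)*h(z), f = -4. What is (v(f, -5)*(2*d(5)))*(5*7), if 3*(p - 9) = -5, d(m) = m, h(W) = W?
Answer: -61600/3 ≈ -20533.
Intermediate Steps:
p = 22/3 (p = 9 + (⅓)*(-5) = 9 - 5/3 = 22/3 ≈ 7.3333)
v(z, u) = 44*z/3 (v(z, u) = ((22/3)*2)*z = 44*z/3)
(v(f, -5)*(2*d(5)))*(5*7) = (((44/3)*(-4))*(2*5))*(5*7) = -176/3*10*35 = -1760/3*35 = -61600/3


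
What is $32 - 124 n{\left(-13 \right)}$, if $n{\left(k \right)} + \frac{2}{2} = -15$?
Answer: $2016$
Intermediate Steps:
$n{\left(k \right)} = -16$ ($n{\left(k \right)} = -1 - 15 = -16$)
$32 - 124 n{\left(-13 \right)} = 32 - -1984 = 32 + 1984 = 2016$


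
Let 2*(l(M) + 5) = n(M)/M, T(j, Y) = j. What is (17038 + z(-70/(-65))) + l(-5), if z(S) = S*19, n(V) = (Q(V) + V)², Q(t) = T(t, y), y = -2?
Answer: 221565/13 ≈ 17043.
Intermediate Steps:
Q(t) = t
n(V) = 4*V² (n(V) = (V + V)² = (2*V)² = 4*V²)
l(M) = -5 + 2*M (l(M) = -5 + ((4*M²)/M)/2 = -5 + (4*M)/2 = -5 + 2*M)
z(S) = 19*S
(17038 + z(-70/(-65))) + l(-5) = (17038 + 19*(-70/(-65))) + (-5 + 2*(-5)) = (17038 + 19*(-70*(-1/65))) + (-5 - 10) = (17038 + 19*(14/13)) - 15 = (17038 + 266/13) - 15 = 221760/13 - 15 = 221565/13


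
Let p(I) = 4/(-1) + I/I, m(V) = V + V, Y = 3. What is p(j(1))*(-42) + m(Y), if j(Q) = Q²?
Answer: 132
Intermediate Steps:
m(V) = 2*V
p(I) = -3 (p(I) = 4*(-1) + 1 = -4 + 1 = -3)
p(j(1))*(-42) + m(Y) = -3*(-42) + 2*3 = 126 + 6 = 132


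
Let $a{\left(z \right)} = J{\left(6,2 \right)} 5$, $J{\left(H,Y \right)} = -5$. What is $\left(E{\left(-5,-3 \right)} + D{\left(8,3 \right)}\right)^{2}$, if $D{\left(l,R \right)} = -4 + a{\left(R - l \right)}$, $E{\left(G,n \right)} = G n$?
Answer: $196$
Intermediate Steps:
$a{\left(z \right)} = -25$ ($a{\left(z \right)} = \left(-5\right) 5 = -25$)
$D{\left(l,R \right)} = -29$ ($D{\left(l,R \right)} = -4 - 25 = -29$)
$\left(E{\left(-5,-3 \right)} + D{\left(8,3 \right)}\right)^{2} = \left(\left(-5\right) \left(-3\right) - 29\right)^{2} = \left(15 - 29\right)^{2} = \left(-14\right)^{2} = 196$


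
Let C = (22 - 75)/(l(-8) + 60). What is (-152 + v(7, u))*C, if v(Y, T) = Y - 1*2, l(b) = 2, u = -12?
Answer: 7791/62 ≈ 125.66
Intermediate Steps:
v(Y, T) = -2 + Y (v(Y, T) = Y - 2 = -2 + Y)
C = -53/62 (C = (22 - 75)/(2 + 60) = -53/62 ≈ -0.85484)
(-152 + v(7, u))*C = (-152 + (-2 + 7))*(-53/62) = (-152 + 5)*(-53/62) = -147*(-53/62) = 7791/62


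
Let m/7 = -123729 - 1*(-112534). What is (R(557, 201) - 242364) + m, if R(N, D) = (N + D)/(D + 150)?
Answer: -112575121/351 ≈ -3.2073e+5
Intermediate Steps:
R(N, D) = (D + N)/(150 + D)
m = -78365 (m = 7*(-123729 - 1*(-112534)) = 7*(-123729 + 112534) = 7*(-11195) = -78365)
(R(557, 201) - 242364) + m = ((201 + 557)/(150 + 201) - 242364) - 78365 = (758/351 - 242364) - 78365 = -85069006/351 - 78365 = -112575121/351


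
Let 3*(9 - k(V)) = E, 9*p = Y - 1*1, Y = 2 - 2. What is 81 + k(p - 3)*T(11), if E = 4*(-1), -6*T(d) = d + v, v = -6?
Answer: 1303/18 ≈ 72.389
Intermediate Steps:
T(d) = 1 - d/6 (T(d) = -(d - 6)/6 = -(-6 + d)/6 = 1 - d/6)
Y = 0 (Y = 2 - 1*2 = 2 - 2 = 0)
p = -1/9 (p = (0 - 1*1)/9 = (0 - 1)/9 = (1/9)*(-1) = -1/9 ≈ -0.11111)
E = -4
k(V) = 31/3 (k(V) = 9 - 1/3*(-4) = 9 + 4/3 = 31/3)
81 + k(p - 3)*T(11) = 81 + 31*(1 - 1/6*11)/3 = 81 + 31*(1 - 11/6)/3 = 81 + (31/3)*(-5/6) = 81 - 155/18 = 1303/18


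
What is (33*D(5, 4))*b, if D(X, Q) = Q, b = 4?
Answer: 528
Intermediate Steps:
(33*D(5, 4))*b = (33*4)*4 = 132*4 = 528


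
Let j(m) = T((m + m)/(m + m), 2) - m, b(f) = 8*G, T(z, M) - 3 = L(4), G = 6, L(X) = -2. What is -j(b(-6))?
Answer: 47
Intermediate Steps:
T(z, M) = 1 (T(z, M) = 3 - 2 = 1)
b(f) = 48 (b(f) = 8*6 = 48)
j(m) = 1 - m
-j(b(-6)) = -(1 - 1*48) = -(1 - 48) = -1*(-47) = 47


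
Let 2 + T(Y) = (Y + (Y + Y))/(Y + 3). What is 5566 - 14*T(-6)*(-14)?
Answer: 6350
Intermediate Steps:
T(Y) = -2 + 3*Y/(3 + Y) (T(Y) = -2 + (Y + (Y + Y))/(Y + 3) = -2 + (Y + 2*Y)/(3 + Y) = -2 + (3*Y)/(3 + Y) = -2 + 3*Y/(3 + Y))
5566 - 14*T(-6)*(-14) = 5566 - 14*(-6 - 6)/(3 - 6)*(-14) = 5566 - 14*(-12)/(-3)*(-14) = 5566 - (-14)*(-12)/3*(-14) = 5566 - 14*4*(-14) = 5566 - 56*(-14) = 5566 + 784 = 6350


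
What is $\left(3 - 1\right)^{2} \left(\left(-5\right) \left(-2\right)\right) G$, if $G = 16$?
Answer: $640$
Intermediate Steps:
$\left(3 - 1\right)^{2} \left(\left(-5\right) \left(-2\right)\right) G = \left(3 - 1\right)^{2} \left(\left(-5\right) \left(-2\right)\right) 16 = 2^{2} \cdot 10 \cdot 16 = 4 \cdot 10 \cdot 16 = 40 \cdot 16 = 640$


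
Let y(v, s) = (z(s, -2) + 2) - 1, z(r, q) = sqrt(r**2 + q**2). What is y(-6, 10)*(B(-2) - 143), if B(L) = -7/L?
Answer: -279/2 - 279*sqrt(26) ≈ -1562.1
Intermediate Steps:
z(r, q) = sqrt(q**2 + r**2)
y(v, s) = 1 + sqrt(4 + s**2) (y(v, s) = (sqrt((-2)**2 + s**2) + 2) - 1 = (sqrt(4 + s**2) + 2) - 1 = (2 + sqrt(4 + s**2)) - 1 = 1 + sqrt(4 + s**2))
y(-6, 10)*(B(-2) - 143) = (1 + sqrt(4 + 10**2))*(-7/(-2) - 143) = (1 + sqrt(4 + 100))*(-7*(-1/2) - 143) = (1 + sqrt(104))*(7/2 - 143) = (1 + 2*sqrt(26))*(-279/2) = -279/2 - 279*sqrt(26)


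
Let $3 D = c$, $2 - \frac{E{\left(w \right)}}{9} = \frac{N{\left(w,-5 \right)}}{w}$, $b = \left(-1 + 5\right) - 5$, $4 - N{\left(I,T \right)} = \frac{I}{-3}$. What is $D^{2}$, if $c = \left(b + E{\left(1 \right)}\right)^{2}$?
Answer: $\frac{234256}{9} \approx 26028.0$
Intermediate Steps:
$N{\left(I,T \right)} = 4 + \frac{I}{3}$ ($N{\left(I,T \right)} = 4 - \frac{I}{-3} = 4 - I \left(- \frac{1}{3}\right) = 4 - - \frac{I}{3} = 4 + \frac{I}{3}$)
$b = -1$ ($b = 4 - 5 = -1$)
$E{\left(w \right)} = 18 - \frac{9 \left(4 + \frac{w}{3}\right)}{w}$ ($E{\left(w \right)} = 18 - 9 \frac{4 + \frac{w}{3}}{w} = 18 - \frac{9 \left(4 + \frac{w}{3}\right)}{w}$)
$c = 484$ ($c = \left(-1 + \left(15 - \frac{36}{1}\right)\right)^{2} = \left(-1 + \left(15 - 36\right)\right)^{2} = \left(-1 - 21\right)^{2} = \left(-22\right)^{2} = 484$)
$D = \frac{484}{3}$ ($D = \frac{1}{3} \cdot 484 = \frac{484}{3} \approx 161.33$)
$D^{2} = \left(\frac{484}{3}\right)^{2} = \frac{234256}{9}$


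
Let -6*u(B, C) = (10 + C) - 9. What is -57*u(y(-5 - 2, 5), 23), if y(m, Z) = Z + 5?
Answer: 228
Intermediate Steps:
y(m, Z) = 5 + Z
u(B, C) = -⅙ - C/6 (u(B, C) = -((10 + C) - 9)/6 = -(1 + C)/6 = -⅙ - C/6)
-57*u(y(-5 - 2, 5), 23) = -57*(-⅙ - ⅙*23) = -57*(-⅙ - 23/6) = -57*(-4) = 228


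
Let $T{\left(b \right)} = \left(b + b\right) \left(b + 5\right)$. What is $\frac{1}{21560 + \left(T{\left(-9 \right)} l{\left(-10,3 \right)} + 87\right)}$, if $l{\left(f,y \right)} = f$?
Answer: $\frac{1}{20927} \approx 4.7785 \cdot 10^{-5}$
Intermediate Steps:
$T{\left(b \right)} = 2 b \left(5 + b\right)$
$\frac{1}{21560 + \left(T{\left(-9 \right)} l{\left(-10,3 \right)} + 87\right)} = \frac{1}{21560 + \left(2 \left(-9\right) \left(5 - 9\right) \left(-10\right) + 87\right)} = \frac{1}{21560 + \left(2 \left(-9\right) \left(-4\right) \left(-10\right) + 87\right)} = \frac{1}{21560 + \left(72 \left(-10\right) + 87\right)} = \frac{1}{21560 + \left(-720 + 87\right)} = \frac{1}{21560 - 633} = \frac{1}{20927}$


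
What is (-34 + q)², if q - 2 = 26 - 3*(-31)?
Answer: 7569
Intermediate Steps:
q = 121 (q = 2 + (26 - 3*(-31)) = 2 + (26 - 1*(-93)) = 2 + (26 + 93) = 2 + 119 = 121)
(-34 + q)² = (-34 + 121)² = 87² = 7569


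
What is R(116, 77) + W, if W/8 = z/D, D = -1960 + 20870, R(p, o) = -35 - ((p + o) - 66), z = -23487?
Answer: -1625658/9455 ≈ -171.94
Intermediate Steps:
R(p, o) = 31 - o - p (R(p, o) = -35 - ((o + p) - 66) = -35 - (-66 + o + p) = -35 + (66 - o - p) = 31 - o - p)
D = 18910
W = -93948/9455 (W = 8*(-23487/18910) = -93948/9455 ≈ -9.9363)
R(116, 77) + W = (31 - 1*77 - 1*116) - 93948/9455 = (31 - 77 - 116) - 93948/9455 = -162 - 93948/9455 = -1625658/9455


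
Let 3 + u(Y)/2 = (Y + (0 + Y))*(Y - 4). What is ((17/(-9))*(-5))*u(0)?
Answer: -170/3 ≈ -56.667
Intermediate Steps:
u(Y) = -6 + 4*Y*(-4 + Y) (u(Y) = -6 + 2*((Y + (0 + Y))*(Y - 4)) = -6 + 2*((Y + Y)*(-4 + Y)) = -6 + 2*((2*Y)*(-4 + Y)) = -6 + 2*(2*Y*(-4 + Y)) = -6 + 4*Y*(-4 + Y))
((17/(-9))*(-5))*u(0) = ((17/(-9))*(-5))*(-6 - 16*0 + 4*0²) = ((17*(-⅑))*(-5))*(-6 + 0 + 4*0) = (-17/9*(-5))*(-6 + 0 + 0) = (85/9)*(-6) = -170/3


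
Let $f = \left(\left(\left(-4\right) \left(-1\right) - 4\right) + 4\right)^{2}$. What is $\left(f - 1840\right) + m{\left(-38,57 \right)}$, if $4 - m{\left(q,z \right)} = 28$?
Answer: $-1848$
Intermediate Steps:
$m{\left(q,z \right)} = -24$ ($m{\left(q,z \right)} = 4 - 28 = -24$)
$f = 16$ ($f = \left(\left(4 - 4\right) + 4\right)^{2} = \left(0 + 4\right)^{2} = 4^{2} = 16$)
$\left(f - 1840\right) + m{\left(-38,57 \right)} = \left(16 - 1840\right) - 24 = -1824 - 24 = -1848$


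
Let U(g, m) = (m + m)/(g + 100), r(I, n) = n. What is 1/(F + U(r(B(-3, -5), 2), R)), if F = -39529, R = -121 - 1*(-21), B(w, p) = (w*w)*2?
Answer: -51/2016079 ≈ -2.5297e-5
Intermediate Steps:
B(w, p) = 2*w**2 (B(w, p) = w**2*2 = 2*w**2)
R = -100 (R = -121 + 21 = -100)
U(g, m) = 2*m/(100 + g) (U(g, m) = (2*m)/(100 + g) = 2*m/(100 + g))
1/(F + U(r(B(-3, -5), 2), R)) = 1/(-39529 + 2*(-100)/(100 + 2)) = 1/(-39529 + 2*(-100)/102) = 1/(-39529 + 2*(-100)*(1/102)) = 1/(-39529 - 100/51) = 1/(-2016079/51) = -51/2016079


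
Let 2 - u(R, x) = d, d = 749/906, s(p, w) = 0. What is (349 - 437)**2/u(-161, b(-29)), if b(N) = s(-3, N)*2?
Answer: 7016064/1063 ≈ 6600.3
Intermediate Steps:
d = 749/906 (d = 749*(1/906) = 749/906 ≈ 0.82671)
b(N) = 0 (b(N) = 0*2 = 0)
u(R, x) = 1063/906 (u(R, x) = 2 - 1*749/906 = 2 - 749/906 = 1063/906)
(349 - 437)**2/u(-161, b(-29)) = (349 - 437)**2/(1063/906) = (-88)**2*(906/1063) = 7744*(906/1063) = 7016064/1063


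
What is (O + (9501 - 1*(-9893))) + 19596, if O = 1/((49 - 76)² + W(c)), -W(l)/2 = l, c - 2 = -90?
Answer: 35285951/905 ≈ 38990.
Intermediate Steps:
c = -88 (c = 2 - 90 = -88)
W(l) = -2*l
O = 1/905 (O = 1/((49 - 76)² - 2*(-88)) = 1/((-27)² + 176) = 1/(729 + 176) = 1/905 ≈ 0.0011050)
(O + (9501 - 1*(-9893))) + 19596 = (1/905 + (9501 - 1*(-9893))) + 19596 = (1/905 + (9501 + 9893)) + 19596 = (1/905 + 19394) + 19596 = 17551571/905 + 19596 = 35285951/905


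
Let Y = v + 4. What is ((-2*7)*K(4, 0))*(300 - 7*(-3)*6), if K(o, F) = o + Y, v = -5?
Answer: -17892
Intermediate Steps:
Y = -1 (Y = -5 + 4 = -1)
K(o, F) = -1 + o (K(o, F) = o - 1 = -1 + o)
((-2*7)*K(4, 0))*(300 - 7*(-3)*6) = ((-2*7)*(-1 + 4))*(300 - 7*(-3)*6) = (-14*3)*(300 + 21*6) = -42*(300 + 126) = -42*426 = -17892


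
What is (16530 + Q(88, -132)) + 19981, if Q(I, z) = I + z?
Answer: 36467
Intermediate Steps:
(16530 + Q(88, -132)) + 19981 = (16530 + (88 - 132)) + 19981 = (16530 - 44) + 19981 = 16486 + 19981 = 36467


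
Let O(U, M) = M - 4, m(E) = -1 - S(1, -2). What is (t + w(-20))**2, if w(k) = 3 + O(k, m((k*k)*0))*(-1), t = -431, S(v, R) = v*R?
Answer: 180625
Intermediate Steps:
S(v, R) = R*v
m(E) = 1 (m(E) = -1 - (-2) = -1 - 1*(-2) = -1 + 2 = 1)
O(U, M) = -4 + M
w(k) = 6 (w(k) = 3 + (-4 + 1)*(-1) = 3 - 3*(-1) = 3 + 3 = 6)
(t + w(-20))**2 = (-431 + 6)**2 = (-425)**2 = 180625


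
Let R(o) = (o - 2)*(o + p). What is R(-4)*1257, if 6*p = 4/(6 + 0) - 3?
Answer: 33101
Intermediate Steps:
p = -7/18 (p = (4/(6 + 0) - 3)/6 = (4/6 - 3)/6 = ((⅙)*4 - 3)/6 = (⅔ - 3)/6 = (⅙)*(-7/3) = -7/18 ≈ -0.38889)
R(o) = (-2 + o)*(-7/18 + o) (R(o) = (o - 2)*(o - 7/18) = (-2 + o)*(-7/18 + o))
R(-4)*1257 = (7/9 + (-4)² - 43/18*(-4))*1257 = (7/9 + 16 + 86/9)*1257 = (79/3)*1257 = 33101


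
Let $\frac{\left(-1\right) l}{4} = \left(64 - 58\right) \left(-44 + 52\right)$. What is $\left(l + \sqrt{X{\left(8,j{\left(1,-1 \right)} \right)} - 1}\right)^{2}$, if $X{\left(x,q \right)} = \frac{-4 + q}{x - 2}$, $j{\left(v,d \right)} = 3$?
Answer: $\frac{\left(1152 - i \sqrt{42}\right)^{2}}{36} \approx 36863.0 - 414.77 i$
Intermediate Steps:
$X{\left(x,q \right)} = \frac{-4 + q}{-2 + x}$
$l = -192$ ($l = - 4 \left(64 - 58\right) \left(-44 + 52\right) = - 4 \cdot 6 \cdot 8 = \left(-4\right) 48 = -192$)
$\left(l + \sqrt{X{\left(8,j{\left(1,-1 \right)} \right)} - 1}\right)^{2} = \left(-192 + \sqrt{\frac{-4 + 3}{-2 + 8} - 1}\right)^{2} = \left(-192 + \sqrt{\frac{1}{6} \left(-1\right) + \left(-5 + 4\right)}\right)^{2} = \left(-192 + \sqrt{\frac{1}{6} \left(-1\right) - 1}\right)^{2} = \left(-192 + \sqrt{- \frac{1}{6} - 1}\right)^{2} = \left(-192 + \sqrt{- \frac{7}{6}}\right)^{2} = \left(-192 + \frac{i \sqrt{42}}{6}\right)^{2}$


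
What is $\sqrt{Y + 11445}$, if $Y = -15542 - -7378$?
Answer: $\sqrt{3281} \approx 57.28$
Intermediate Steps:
$Y = -8164$ ($Y = -15542 + 7378 = -8164$)
$\sqrt{Y + 11445} = \sqrt{-8164 + 11445} = \sqrt{3281}$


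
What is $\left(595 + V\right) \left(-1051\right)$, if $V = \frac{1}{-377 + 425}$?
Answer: $- \frac{30017611}{48} \approx -6.2537 \cdot 10^{5}$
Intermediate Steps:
$V = \frac{1}{48} \approx 0.020833$
$\left(595 + V\right) \left(-1051\right) = \left(595 + \frac{1}{48}\right) \left(-1051\right) = \frac{28561}{48} \left(-1051\right) = - \frac{30017611}{48}$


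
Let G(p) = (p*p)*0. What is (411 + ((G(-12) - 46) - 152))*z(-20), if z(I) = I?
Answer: -4260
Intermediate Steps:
G(p) = 0 (G(p) = p**2*0 = 0)
(411 + ((G(-12) - 46) - 152))*z(-20) = (411 + ((0 - 46) - 152))*(-20) = (411 + (-46 - 152))*(-20) = (411 - 198)*(-20) = 213*(-20) = -4260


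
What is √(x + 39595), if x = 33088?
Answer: √72683 ≈ 269.60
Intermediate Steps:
√(x + 39595) = √(33088 + 39595) = √72683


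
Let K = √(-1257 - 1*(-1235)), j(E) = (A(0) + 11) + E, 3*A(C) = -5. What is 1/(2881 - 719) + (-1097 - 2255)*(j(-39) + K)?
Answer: 644985139/6486 - 3352*I*√22 ≈ 99443.0 - 15722.0*I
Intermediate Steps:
A(C) = -5/3 (A(C) = (⅓)*(-5) = -5/3)
j(E) = 28/3 + E (j(E) = (-5/3 + 11) + E = 28/3 + E)
K = I*√22 (K = √(-1257 + 1235) = √(-22) = I*√22 ≈ 4.6904*I)
1/(2881 - 719) + (-1097 - 2255)*(j(-39) + K) = 1/(2881 - 719) + (-1097 - 2255)*((28/3 - 39) + I*√22) = 1/2162 - 3352*(-89/3 + I*√22) = 1/2162 + (298328/3 - 3352*I*√22) = 644985139/6486 - 3352*I*√22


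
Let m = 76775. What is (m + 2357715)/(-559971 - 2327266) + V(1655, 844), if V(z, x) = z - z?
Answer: -2434490/2887237 ≈ -0.84319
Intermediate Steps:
V(z, x) = 0
(m + 2357715)/(-559971 - 2327266) + V(1655, 844) = (76775 + 2357715)/(-559971 - 2327266) + 0 = 2434490/(-2887237) + 0 = 2434490*(-1/2887237) + 0 = -2434490/2887237 + 0 = -2434490/2887237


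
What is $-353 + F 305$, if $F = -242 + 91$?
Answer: $-46408$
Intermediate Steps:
$F = -151$
$-353 + F 305 = -353 - 46055 = -46408$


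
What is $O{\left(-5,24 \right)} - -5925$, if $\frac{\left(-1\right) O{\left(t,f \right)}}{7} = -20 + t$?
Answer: $6100$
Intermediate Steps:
$O{\left(t,f \right)} = 140 - 7 t$ ($O{\left(t,f \right)} = - 7 \left(-20 + t\right) = 140 - 7 t$)
$O{\left(-5,24 \right)} - -5925 = \left(140 - -35\right) - -5925 = \left(140 + 35\right) + 5925 = 175 + 5925 = 6100$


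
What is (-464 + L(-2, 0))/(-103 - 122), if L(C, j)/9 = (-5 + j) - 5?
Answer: 554/225 ≈ 2.4622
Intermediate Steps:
L(C, j) = -90 + 9*j (L(C, j) = 9*((-5 + j) - 5) = 9*(-10 + j) = -90 + 9*j)
(-464 + L(-2, 0))/(-103 - 122) = (-464 + (-90 + 9*0))/(-103 - 122) = (-464 + (-90 + 0))/(-225) = (-464 - 90)*(-1/225) = -554*(-1/225) = 554/225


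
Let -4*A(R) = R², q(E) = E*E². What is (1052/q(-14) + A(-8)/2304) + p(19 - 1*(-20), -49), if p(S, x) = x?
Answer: -2439487/49392 ≈ -49.390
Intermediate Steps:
q(E) = E³
A(R) = -R²/4
(1052/q(-14) + A(-8)/2304) + p(19 - 1*(-20), -49) = (1052/((-14)³) - ¼*(-8)²/2304) - 49 = (1052/(-2744) - ¼*64*(1/2304)) - 49 = (1052*(-1/2744) - 16*1/2304) - 49 = (-263/686 - 1/144) - 49 = -19279/49392 - 49 = -2439487/49392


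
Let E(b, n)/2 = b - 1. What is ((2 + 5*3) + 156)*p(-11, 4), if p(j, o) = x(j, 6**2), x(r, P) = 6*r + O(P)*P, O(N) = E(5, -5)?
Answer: 38406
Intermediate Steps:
E(b, n) = -2 + 2*b (E(b, n) = 2*(b - 1) = 2*(-1 + b) = -2 + 2*b)
O(N) = 8 (O(N) = -2 + 2*5 = -2 + 10 = 8)
x(r, P) = 6*r + 8*P
p(j, o) = 288 + 6*j (p(j, o) = 6*j + 8*6**2 = 6*j + 8*36 = 6*j + 288 = 288 + 6*j)
((2 + 5*3) + 156)*p(-11, 4) = ((2 + 5*3) + 156)*(288 + 6*(-11)) = ((2 + 15) + 156)*(288 - 66) = (17 + 156)*222 = 173*222 = 38406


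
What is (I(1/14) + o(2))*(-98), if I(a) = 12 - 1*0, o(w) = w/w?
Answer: -1274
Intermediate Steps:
o(w) = 1
I(a) = 12 (I(a) = 12 + 0 = 12)
(I(1/14) + o(2))*(-98) = (12 + 1)*(-98) = 13*(-98) = -1274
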